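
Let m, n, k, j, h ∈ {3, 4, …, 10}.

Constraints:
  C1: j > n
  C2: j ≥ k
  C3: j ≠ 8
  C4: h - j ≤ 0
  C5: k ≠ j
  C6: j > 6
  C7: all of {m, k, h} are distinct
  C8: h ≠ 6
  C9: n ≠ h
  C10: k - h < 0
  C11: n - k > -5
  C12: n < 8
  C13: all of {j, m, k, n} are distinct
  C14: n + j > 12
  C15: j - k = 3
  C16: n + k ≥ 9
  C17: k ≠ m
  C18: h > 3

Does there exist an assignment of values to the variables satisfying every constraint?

Setting (m, n, k, j, h) = (6, 4, 7, 10, 10) satisfies everything: constraint 4: h - j = 0; constraint 10: k - h = -3, and the others follow.

Satisfiable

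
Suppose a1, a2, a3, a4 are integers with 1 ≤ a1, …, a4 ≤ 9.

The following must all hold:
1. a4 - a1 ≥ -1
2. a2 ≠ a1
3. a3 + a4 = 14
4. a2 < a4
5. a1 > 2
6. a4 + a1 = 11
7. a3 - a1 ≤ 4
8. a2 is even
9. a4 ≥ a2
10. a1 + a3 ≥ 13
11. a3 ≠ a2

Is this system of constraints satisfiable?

One satisfying assignment is a1 = 6, a2 = 2, a3 = 9, a4 = 5.
For the less obvious constraints — constraint 1: a4 - a1 = -1; constraint 3: a3 + a4 = 14 — and the others hold by inspection.

Satisfiable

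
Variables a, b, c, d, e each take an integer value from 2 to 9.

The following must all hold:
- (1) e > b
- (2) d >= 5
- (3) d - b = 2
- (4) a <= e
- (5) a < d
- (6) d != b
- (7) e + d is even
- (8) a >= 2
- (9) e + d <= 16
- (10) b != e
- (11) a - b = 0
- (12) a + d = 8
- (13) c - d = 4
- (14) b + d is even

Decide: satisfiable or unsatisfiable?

One satisfying assignment is a = 3, b = 3, c = 9, d = 5, e = 9.
For the less obvious constraints — constraint 3: d - b = 2; constraint 9: e + d = 14; constraint 11: a - b = 0 — and the others hold by inspection.

Satisfiable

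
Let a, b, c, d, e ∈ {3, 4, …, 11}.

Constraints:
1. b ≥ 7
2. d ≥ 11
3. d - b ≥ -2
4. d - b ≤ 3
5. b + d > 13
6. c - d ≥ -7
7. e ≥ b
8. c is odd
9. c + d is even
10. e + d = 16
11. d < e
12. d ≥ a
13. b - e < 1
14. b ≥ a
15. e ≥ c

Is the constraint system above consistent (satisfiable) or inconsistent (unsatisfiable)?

Unsatisfiable

From constraints 1 and 7: e ≥ b ≥ 7. From constraint 2: d ≥ 11. Hence e + d ≥ 18. But constraint 10 requires e + d = 16, and 16 < 18. Contradiction.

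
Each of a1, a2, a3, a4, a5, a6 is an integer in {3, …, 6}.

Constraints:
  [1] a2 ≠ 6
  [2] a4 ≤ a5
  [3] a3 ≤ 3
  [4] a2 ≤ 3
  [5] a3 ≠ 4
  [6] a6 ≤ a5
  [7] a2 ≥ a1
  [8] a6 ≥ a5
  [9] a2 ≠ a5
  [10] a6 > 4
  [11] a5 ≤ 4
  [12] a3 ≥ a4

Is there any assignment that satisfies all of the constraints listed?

From constraint 10: a6 ≥ 5. From constraints 6 and 11: a6 ≤ a5 and a5 ≤ 4, so a6 ≤ 4. But 4 < 5, so no value of a6 works.

Unsatisfiable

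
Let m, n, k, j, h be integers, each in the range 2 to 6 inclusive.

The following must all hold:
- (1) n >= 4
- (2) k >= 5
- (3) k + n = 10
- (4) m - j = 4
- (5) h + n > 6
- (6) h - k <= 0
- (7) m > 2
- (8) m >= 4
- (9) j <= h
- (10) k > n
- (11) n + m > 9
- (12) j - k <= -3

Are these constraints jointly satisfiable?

Take m = 6, n = 4, k = 6, j = 2, h = 4. Then constraint 3: k + n = 10; constraint 4: m - j = 4; constraint 5: h + n = 8, and every other listed constraint is also met.

Satisfiable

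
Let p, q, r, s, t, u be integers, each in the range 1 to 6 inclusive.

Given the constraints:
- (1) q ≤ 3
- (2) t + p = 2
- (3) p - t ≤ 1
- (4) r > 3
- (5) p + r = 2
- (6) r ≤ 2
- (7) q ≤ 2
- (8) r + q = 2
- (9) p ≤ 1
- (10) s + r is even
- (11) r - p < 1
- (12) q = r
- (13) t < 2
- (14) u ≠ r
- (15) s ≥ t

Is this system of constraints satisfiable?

Unsatisfiable

From constraint 4: r ≥ 4. From constraint 6: r ≤ 2. But 2 < 4, so no value of r works.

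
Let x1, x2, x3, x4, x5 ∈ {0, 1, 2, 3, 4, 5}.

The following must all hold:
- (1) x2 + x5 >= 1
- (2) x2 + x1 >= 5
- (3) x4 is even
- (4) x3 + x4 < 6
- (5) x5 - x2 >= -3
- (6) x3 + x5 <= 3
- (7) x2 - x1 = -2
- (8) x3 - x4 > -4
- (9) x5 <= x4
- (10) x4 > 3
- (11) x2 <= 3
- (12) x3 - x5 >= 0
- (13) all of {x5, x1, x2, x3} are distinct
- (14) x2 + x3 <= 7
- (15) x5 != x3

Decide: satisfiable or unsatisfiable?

The assignment x1 = 5, x2 = 3, x3 = 1, x4 = 4, x5 = 0 works:
  constraint 1 holds since x2 + x5 = 3.
  constraint 2 holds since x2 + x1 = 8.
  constraint 4 holds since x3 + x4 = 5.
The rest check out directly.

Satisfiable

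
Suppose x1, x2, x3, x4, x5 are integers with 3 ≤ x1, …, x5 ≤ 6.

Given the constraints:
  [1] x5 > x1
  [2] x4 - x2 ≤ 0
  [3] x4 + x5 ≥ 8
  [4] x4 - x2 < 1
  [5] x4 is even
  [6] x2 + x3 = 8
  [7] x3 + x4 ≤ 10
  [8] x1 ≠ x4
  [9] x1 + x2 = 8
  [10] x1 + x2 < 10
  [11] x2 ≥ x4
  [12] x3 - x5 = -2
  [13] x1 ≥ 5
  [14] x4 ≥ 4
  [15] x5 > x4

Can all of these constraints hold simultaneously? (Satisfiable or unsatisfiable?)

From constraint 13: x1 ≥ 5. From constraints 11 and 14: x2 ≥ x4 ≥ 4. Hence x1 + x2 ≥ 9. But constraint 9 requires x1 + x2 = 8, and 8 < 9. Contradiction.

Unsatisfiable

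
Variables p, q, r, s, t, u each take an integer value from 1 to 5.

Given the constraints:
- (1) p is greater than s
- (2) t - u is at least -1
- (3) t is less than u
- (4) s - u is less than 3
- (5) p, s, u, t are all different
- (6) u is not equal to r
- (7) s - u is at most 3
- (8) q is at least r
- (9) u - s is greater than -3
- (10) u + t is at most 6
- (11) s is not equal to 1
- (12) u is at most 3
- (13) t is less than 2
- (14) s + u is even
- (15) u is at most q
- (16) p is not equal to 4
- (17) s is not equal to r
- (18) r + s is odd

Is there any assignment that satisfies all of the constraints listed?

One satisfying assignment is p = 5, q = 4, r = 3, s = 4, t = 1, u = 2.
For the less obvious constraints — constraint 2: t - u = -1; constraint 4: s - u = 2; constraint 7: s - u = 2 — and the others hold by inspection.

Satisfiable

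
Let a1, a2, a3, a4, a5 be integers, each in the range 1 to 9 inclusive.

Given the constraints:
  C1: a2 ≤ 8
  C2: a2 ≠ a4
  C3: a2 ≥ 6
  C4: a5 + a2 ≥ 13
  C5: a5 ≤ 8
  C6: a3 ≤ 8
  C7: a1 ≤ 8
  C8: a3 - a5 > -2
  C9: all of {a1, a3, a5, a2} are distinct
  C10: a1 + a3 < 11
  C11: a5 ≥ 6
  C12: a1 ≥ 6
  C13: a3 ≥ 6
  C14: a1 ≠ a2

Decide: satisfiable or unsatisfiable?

Constraints 1, 3, 5, 6, 7, 11, 12, and 13 confine each of a1, a3, a5, a2 to the 3 values {6, …, 8}.
Constraint 9 requires all 4 of them to be distinct, but only 3 values are available — impossible by the pigeonhole principle.

Unsatisfiable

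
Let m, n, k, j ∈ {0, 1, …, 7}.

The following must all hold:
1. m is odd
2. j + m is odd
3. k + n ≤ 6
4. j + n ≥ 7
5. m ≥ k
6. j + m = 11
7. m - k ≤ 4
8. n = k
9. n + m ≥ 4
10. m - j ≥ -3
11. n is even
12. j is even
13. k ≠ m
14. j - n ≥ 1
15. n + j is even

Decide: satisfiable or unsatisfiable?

Satisfiable

Try m = 5, n = 2, k = 2, j = 6.
Check constraint 3: k + n = 4; constraint 4: j + n = 8; constraint 6: j + m = 11. The remaining constraints are straightforward to verify.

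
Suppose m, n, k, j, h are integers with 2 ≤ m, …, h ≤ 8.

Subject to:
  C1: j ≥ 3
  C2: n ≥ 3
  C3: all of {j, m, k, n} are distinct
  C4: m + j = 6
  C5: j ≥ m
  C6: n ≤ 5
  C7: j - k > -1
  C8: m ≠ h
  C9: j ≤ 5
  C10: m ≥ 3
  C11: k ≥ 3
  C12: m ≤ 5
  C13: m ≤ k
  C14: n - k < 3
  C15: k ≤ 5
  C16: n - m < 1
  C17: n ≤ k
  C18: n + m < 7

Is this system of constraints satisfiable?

Unsatisfiable

Constraints 1, 2, 6, 9, 10, 11, 12, and 15 confine each of j, m, k, n to the 3 values {3, …, 5}.
Constraint 3 requires all 4 of them to be distinct, but only 3 values are available — impossible by the pigeonhole principle.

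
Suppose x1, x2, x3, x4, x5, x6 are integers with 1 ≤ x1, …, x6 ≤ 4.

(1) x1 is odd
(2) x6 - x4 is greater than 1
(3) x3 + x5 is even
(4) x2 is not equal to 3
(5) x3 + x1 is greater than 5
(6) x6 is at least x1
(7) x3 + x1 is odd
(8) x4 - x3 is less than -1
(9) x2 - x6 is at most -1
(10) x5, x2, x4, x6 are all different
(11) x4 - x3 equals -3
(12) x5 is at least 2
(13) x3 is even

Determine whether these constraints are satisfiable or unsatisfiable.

Setting (x1, x2, x3, x4, x5, x6) = (3, 2, 4, 1, 4, 3) satisfies everything: constraint 2: x6 - x4 = 2; constraint 5: x3 + x1 = 7; constraint 8: x4 - x3 = -3, and the others follow.

Satisfiable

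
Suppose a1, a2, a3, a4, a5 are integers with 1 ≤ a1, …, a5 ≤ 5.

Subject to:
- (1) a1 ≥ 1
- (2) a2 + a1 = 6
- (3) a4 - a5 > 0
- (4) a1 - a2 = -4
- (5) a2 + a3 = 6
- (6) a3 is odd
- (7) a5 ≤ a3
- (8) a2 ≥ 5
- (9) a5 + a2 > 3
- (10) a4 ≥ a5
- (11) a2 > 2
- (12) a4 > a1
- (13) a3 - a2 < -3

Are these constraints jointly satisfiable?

Setting (a1, a2, a3, a4, a5) = (1, 5, 1, 4, 1) satisfies everything: constraint 2: a2 + a1 = 6; constraint 3: a4 - a5 = 3; constraint 4: a1 - a2 = -4, and the others follow.

Satisfiable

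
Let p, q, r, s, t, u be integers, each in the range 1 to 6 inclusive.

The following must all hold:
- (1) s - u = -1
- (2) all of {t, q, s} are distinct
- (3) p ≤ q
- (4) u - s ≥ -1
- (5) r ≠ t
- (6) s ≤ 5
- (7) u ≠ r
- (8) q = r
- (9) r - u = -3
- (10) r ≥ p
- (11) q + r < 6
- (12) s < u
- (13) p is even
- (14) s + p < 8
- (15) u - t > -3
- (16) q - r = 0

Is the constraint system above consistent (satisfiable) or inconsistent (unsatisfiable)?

Satisfiable

Take p = 2, q = 2, r = 2, s = 4, t = 6, u = 5. Then constraint 1: s - u = -1; constraint 4: u - s = 1, and every other listed constraint is also met.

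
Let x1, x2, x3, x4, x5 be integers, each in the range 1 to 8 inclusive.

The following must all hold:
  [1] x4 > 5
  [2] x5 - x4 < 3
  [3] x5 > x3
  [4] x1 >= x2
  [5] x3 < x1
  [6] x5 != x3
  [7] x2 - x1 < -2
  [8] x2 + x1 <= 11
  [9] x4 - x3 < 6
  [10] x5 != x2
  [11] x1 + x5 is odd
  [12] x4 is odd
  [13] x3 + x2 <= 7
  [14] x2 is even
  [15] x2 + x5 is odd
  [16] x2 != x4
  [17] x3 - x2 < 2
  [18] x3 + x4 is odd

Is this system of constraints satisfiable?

Setting (x1, x2, x3, x4, x5) = (6, 2, 2, 7, 7) satisfies everything: constraint 2: x5 - x4 = 0; constraint 7: x2 - x1 = -4; constraint 8: x2 + x1 = 8, and the others follow.

Satisfiable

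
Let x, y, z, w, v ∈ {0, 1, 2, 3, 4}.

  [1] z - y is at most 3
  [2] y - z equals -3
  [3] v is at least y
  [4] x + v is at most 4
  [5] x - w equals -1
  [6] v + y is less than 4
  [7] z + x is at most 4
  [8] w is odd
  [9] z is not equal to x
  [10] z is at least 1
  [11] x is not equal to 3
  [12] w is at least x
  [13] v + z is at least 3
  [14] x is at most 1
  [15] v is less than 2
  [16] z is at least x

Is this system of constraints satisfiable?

One satisfying assignment is x = 0, y = 1, z = 4, w = 1, v = 1.
For the less obvious constraints — constraint 1: z - y = 3; constraint 2: y - z = -3; constraint 4: x + v = 1 — and the others hold by inspection.

Satisfiable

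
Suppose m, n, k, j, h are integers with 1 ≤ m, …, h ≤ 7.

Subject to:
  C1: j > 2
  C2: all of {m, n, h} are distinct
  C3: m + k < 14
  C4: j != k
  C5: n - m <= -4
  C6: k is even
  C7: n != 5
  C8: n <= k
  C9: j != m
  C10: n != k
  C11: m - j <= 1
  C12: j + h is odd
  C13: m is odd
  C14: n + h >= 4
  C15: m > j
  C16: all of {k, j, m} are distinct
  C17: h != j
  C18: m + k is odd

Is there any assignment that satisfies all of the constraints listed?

One satisfying assignment is m = 7, n = 3, k = 4, j = 6, h = 1.
For the less obvious constraints — constraint 3: m + k = 11; constraint 5: n - m = -4 — and the others hold by inspection.

Satisfiable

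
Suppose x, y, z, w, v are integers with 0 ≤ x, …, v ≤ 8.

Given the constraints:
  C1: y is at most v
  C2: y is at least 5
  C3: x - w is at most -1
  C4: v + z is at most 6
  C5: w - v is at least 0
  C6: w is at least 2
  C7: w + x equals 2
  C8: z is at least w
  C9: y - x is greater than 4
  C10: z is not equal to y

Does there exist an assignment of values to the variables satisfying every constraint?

Unsatisfiable

From constraints 1 and 2: v ≥ y ≥ 5. From constraints 6 and 8: z ≥ w ≥ 2. Hence v + z ≥ 7. But constraint 4 requires v + z ≤ 6, and 6 < 7. Contradiction.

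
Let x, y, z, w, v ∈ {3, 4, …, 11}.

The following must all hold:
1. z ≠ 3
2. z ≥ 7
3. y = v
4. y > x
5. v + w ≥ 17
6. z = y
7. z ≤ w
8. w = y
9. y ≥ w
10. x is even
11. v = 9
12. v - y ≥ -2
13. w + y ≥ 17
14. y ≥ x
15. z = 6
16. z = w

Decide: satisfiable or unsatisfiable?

Unsatisfiable

Constraint 15 fixes z = 6 and constraint 11 fixes v = 9. Constraints 3, 8, and 16 give z = w = y = v, so z = v. But 6 ≠ 9 — contradiction.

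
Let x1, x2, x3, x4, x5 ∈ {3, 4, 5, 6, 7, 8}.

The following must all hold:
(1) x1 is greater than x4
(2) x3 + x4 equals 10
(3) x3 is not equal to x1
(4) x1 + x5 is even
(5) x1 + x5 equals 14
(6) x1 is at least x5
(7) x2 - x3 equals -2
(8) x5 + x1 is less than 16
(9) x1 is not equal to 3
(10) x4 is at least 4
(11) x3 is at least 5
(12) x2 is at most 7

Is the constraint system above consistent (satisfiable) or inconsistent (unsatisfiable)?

Try x1 = 8, x2 = 4, x3 = 6, x4 = 4, x5 = 6.
Check constraint 2: x3 + x4 = 10; constraint 5: x1 + x5 = 14. The remaining constraints are straightforward to verify.

Satisfiable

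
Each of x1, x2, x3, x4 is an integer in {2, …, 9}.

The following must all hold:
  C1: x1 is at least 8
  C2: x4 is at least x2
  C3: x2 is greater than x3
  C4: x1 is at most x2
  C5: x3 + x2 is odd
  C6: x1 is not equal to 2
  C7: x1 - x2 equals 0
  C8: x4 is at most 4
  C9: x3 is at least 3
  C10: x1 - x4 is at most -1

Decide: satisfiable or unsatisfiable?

From constraints 1 and 4: x2 ≥ x1 and x1 ≥ 8, so x2 ≥ 8. From constraints 2 and 8: x2 ≤ x4 and x4 ≤ 4, so x2 ≤ 4. But 4 < 8, so no value of x2 works.

Unsatisfiable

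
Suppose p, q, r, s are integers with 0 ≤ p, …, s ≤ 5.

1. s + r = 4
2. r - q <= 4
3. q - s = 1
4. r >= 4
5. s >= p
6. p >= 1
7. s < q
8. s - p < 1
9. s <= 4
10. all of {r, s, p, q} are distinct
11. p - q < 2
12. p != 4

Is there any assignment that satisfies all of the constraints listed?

From constraints 5 and 6: s ≥ p ≥ 1. From constraint 4: r ≥ 4. Hence s + r ≥ 5. But constraint 1 requires s + r = 4, and 4 < 5. Contradiction.

Unsatisfiable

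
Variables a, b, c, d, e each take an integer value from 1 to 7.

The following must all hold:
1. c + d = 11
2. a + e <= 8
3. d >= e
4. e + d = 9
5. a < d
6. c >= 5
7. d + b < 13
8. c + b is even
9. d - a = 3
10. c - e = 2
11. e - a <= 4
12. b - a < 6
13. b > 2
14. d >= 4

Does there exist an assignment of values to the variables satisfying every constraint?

Satisfiable

One satisfying assignment is a = 2, b = 6, c = 6, d = 5, e = 4.
For the less obvious constraints — constraint 1: c + d = 11; constraint 2: a + e = 6 — and the others hold by inspection.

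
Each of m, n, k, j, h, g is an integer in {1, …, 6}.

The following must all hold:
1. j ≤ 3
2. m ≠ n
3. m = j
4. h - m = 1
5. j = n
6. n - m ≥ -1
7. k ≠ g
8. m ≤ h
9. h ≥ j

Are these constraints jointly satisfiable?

Unsatisfiable

From constraints 3 and 5, m = j = n, so m = n. But constraint 2 says m ≠ n. Contradiction.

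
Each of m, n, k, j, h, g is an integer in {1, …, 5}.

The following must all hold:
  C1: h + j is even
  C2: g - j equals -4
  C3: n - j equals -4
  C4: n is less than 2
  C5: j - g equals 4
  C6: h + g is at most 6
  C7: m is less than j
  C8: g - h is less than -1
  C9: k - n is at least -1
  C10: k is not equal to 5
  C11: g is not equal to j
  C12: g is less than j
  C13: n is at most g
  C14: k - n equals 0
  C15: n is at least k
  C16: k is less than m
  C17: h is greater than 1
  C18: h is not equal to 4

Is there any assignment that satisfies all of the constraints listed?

Try m = 3, n = 1, k = 1, j = 5, h = 3, g = 1.
Check constraint 2: g - j = -4; constraint 3: n - j = -4. The remaining constraints are straightforward to verify.

Satisfiable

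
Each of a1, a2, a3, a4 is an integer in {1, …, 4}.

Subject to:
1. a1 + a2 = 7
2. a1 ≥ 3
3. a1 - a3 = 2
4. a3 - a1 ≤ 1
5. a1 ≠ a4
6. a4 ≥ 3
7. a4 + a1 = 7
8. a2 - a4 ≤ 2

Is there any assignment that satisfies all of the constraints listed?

The assignment a1 = 3, a2 = 4, a3 = 1, a4 = 4 works:
  constraint 1 holds since a1 + a2 = 7.
  constraint 3 holds since a1 - a3 = 2.
  constraint 4 holds since a3 - a1 = -2.
The rest check out directly.

Satisfiable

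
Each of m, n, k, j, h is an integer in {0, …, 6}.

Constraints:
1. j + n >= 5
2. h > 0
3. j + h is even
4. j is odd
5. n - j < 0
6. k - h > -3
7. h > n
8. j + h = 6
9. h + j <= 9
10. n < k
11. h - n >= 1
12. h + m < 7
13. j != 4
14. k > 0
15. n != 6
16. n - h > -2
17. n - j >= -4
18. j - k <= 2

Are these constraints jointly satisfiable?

Setting (m, n, k, j, h) = (2, 2, 3, 3, 3) satisfies everything: constraint 1: j + n = 5; constraint 5: n - j = -1, and the others follow.

Satisfiable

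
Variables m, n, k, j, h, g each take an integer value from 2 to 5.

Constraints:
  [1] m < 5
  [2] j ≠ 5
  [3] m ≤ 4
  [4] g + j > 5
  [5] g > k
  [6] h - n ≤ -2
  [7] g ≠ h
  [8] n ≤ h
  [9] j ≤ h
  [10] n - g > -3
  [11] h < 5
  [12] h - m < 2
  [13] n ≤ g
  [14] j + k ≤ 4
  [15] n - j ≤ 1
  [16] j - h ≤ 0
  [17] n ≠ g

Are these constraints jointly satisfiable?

Unsatisfiable

Constraints 6, 15, and 16 give h − j ≥ 0, j − n ≥ -1, n − h ≥ 2.
Adding all 3 inequalities: the left sides telescope to 0, and the right sides sum to 0 + (-1) + 2 = 1. So 0 ≥ 1, which is false.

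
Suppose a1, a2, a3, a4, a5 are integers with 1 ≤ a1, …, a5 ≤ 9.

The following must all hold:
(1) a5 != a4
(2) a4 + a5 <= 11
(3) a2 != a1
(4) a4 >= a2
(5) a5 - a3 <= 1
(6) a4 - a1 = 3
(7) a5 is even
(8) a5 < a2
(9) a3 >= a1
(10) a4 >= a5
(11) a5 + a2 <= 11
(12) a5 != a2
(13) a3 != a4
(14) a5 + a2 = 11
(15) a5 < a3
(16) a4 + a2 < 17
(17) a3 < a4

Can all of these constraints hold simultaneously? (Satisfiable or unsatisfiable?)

Satisfiable

One satisfying assignment is a1 = 4, a2 = 7, a3 = 6, a4 = 7, a5 = 4.
For the less obvious constraints — constraint 2: a4 + a5 = 11; constraint 5: a5 - a3 = -2 — and the others hold by inspection.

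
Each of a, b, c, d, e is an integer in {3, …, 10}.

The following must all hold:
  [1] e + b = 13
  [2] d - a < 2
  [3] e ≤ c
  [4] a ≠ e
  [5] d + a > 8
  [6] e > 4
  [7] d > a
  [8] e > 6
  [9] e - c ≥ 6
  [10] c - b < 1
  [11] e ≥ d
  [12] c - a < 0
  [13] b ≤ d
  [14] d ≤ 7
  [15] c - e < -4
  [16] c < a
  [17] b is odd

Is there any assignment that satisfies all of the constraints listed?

Unsatisfiable

Constraints 3, 7, 11, and 16 give e ≤ c, c < a, a < d, d ≤ e. Chaining: e ≤ c < a < d ≤ e, which forces e < e — impossible.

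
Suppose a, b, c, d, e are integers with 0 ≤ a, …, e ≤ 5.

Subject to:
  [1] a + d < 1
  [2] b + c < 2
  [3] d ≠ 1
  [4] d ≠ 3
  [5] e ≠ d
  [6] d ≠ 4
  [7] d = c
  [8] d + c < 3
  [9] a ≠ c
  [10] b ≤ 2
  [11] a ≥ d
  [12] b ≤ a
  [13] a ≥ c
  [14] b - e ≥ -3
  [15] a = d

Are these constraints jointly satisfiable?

Unsatisfiable

From constraints 7 and 15, a = d = c, so a = c. But constraint 9 says a ≠ c. Contradiction.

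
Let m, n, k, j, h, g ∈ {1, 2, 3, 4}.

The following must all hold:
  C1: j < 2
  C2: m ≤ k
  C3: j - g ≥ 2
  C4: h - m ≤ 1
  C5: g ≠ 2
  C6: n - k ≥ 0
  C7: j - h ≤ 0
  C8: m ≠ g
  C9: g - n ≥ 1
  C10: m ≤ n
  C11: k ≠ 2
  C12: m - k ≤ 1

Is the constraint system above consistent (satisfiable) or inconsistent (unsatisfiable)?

Constraints 3, 4, 6, 7, 9, and 12 give j − g ≥ 2, g − n ≥ 1, n − k ≥ 0, k − m ≥ -1, m − h ≥ -1, h − j ≥ 0.
Adding all 6 inequalities: the left sides telescope to 0, and the right sides sum to 2 + 1 + 0 + (-1) + (-1) + 0 = 1. So 0 ≥ 1, which is false.

Unsatisfiable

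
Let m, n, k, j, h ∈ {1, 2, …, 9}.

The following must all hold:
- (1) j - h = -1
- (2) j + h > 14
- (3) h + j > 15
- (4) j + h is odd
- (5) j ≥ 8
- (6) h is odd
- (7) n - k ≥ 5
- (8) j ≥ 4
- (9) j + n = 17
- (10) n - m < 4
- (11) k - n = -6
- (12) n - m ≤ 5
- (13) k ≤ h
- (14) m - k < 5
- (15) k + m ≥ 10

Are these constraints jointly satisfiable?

Satisfiable

Take m = 7, n = 9, k = 3, j = 8, h = 9. Then constraint 1: j - h = -1; constraint 2: j + h = 17, and every other listed constraint is also met.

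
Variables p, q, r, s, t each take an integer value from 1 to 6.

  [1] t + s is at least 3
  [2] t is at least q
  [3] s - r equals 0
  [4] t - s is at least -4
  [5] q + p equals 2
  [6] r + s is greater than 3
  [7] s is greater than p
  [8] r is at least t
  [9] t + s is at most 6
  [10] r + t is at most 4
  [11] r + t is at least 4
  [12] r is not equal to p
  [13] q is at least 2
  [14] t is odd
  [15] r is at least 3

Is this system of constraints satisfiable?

From constraint 15: r ≥ 3. From constraints 2 and 13: t ≥ q ≥ 2. Hence r + t ≥ 5. But constraint 10 requires r + t ≤ 4, and 4 < 5. Contradiction.

Unsatisfiable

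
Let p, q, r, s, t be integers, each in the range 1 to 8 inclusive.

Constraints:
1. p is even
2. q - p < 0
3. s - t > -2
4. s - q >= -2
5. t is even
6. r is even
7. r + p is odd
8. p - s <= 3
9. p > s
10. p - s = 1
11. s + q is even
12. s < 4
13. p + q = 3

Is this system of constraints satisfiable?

Constraint 6 makes r even and constraint 1 makes p even, so r + p must be even. Constraint 7 says r + p is odd — contradiction.

Unsatisfiable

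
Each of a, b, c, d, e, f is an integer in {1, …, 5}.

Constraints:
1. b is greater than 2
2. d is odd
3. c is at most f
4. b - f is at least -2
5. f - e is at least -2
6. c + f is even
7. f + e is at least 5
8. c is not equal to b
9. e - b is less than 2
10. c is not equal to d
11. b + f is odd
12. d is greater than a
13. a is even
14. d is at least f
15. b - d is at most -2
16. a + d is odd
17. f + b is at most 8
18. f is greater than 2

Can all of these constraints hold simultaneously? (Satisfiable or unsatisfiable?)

Satisfiable

The assignment a = 4, b = 3, c = 2, d = 5, e = 3, f = 4 works:
  constraint 4 holds since b - f = -1.
  constraint 5 holds since f - e = 1.
The rest check out directly.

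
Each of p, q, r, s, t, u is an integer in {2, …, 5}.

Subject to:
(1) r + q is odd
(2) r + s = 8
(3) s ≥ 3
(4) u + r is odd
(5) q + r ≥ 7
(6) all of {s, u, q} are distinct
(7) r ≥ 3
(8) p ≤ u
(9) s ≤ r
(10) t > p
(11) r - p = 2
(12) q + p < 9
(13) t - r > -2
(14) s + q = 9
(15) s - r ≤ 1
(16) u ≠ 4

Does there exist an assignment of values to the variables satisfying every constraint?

Setting (p, q, r, s, t, u) = (2, 5, 4, 4, 5, 3) satisfies everything: constraint 2: r + s = 8; constraint 5: q + r = 9; constraint 11: r - p = 2, and the others follow.

Satisfiable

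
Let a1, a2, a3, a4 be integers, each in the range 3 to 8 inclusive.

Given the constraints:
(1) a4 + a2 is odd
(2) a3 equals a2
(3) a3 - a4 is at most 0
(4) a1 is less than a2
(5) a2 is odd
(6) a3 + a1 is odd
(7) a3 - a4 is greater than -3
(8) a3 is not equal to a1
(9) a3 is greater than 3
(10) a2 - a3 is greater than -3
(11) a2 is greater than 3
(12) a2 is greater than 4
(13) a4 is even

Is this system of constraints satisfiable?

The assignment a1 = 4, a2 = 7, a3 = 7, a4 = 8 works:
  constraint 3 holds since a3 - a4 = -1.
  constraint 7 holds since a3 - a4 = -1.
  constraint 10 holds since a2 - a3 = 0.
The rest check out directly.

Satisfiable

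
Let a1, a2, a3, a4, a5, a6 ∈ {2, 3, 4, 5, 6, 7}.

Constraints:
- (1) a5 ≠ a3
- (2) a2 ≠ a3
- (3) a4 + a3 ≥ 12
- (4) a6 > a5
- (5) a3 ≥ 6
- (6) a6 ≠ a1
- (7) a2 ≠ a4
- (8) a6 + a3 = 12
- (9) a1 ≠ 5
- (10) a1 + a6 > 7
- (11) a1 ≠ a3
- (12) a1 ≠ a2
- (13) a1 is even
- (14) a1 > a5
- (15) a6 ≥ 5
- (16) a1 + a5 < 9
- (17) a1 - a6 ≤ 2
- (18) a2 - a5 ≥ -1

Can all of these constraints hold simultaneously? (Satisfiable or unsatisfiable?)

Try a1 = 4, a2 = 5, a3 = 7, a4 = 7, a5 = 3, a6 = 5.
Check constraint 3: a4 + a3 = 14; constraint 8: a6 + a3 = 12. The remaining constraints are straightforward to verify.

Satisfiable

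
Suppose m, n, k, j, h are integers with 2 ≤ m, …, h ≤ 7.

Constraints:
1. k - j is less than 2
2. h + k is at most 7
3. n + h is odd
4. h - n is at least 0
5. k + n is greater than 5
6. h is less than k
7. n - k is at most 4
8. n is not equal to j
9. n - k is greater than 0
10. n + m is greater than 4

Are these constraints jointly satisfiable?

Unsatisfiable

Constraints 4, 6, and 9 give k < n, n ≤ h, h < k. Chaining: k < n ≤ h < k, which forces k < k — impossible.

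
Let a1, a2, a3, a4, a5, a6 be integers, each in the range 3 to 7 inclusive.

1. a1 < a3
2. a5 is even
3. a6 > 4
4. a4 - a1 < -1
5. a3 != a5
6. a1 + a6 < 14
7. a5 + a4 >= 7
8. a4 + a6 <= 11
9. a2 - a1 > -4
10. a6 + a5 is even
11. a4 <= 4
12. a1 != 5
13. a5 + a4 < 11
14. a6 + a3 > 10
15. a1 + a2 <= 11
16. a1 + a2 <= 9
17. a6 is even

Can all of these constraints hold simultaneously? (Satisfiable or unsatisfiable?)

Setting (a1, a2, a3, a4, a5, a6) = (6, 3, 7, 3, 6, 6) satisfies everything: constraint 4: a4 - a1 = -3; constraint 6: a1 + a6 = 12, and the others follow.

Satisfiable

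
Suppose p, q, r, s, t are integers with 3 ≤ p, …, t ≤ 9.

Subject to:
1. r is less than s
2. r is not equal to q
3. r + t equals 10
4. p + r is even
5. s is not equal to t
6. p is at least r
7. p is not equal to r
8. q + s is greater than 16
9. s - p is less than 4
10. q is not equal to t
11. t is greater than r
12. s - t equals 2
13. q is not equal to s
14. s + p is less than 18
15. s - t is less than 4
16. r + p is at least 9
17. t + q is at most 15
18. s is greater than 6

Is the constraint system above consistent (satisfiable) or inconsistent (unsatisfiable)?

The assignment p = 7, q = 8, r = 3, s = 9, t = 7 works:
  constraint 3 holds since r + t = 10.
  constraint 8 holds since q + s = 17.
  constraint 9 holds since s - p = 2.
The rest check out directly.

Satisfiable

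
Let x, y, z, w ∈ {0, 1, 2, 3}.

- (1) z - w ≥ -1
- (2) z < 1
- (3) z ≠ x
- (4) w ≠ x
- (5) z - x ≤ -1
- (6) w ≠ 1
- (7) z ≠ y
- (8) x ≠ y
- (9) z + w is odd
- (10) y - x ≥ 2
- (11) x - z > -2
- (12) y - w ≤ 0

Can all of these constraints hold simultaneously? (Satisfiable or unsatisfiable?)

Constraints 1, 5, 10, and 12 give y − x ≥ 2, x − z ≥ 1, z − w ≥ -1, w − y ≥ 0.
Adding all 4 inequalities: the left sides telescope to 0, and the right sides sum to 2 + 1 + (-1) + 0 = 2. So 0 ≥ 2, which is false.

Unsatisfiable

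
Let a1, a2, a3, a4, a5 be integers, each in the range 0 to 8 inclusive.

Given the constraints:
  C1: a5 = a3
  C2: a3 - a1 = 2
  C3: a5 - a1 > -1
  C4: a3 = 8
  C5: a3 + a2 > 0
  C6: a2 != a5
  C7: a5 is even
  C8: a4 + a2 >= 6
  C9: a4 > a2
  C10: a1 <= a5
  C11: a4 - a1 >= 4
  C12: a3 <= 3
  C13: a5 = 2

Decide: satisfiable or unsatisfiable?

Unsatisfiable

Constraint 13 fixes a5 = 2 and constraint 4 fixes a3 = 8, but constraint 1 requires a5 = a3. Since 2 ≠ 8, contradiction.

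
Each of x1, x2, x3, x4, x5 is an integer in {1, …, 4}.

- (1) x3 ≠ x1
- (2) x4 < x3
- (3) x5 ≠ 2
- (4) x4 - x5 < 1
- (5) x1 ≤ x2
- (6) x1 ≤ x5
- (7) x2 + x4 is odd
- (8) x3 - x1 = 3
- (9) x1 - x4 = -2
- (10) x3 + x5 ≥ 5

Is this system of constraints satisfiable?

One satisfying assignment is x1 = 1, x2 = 4, x3 = 4, x4 = 3, x5 = 4.
For the less obvious constraints — constraint 4: x4 - x5 = -1; constraint 8: x3 - x1 = 3 — and the others hold by inspection.

Satisfiable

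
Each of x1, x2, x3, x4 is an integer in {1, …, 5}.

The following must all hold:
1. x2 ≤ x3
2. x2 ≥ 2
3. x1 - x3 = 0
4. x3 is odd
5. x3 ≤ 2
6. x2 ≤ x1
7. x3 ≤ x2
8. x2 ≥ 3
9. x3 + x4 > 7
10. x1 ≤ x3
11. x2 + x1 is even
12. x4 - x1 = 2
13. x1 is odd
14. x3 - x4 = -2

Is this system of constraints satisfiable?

From constraints 6 and 8: x1 ≥ x2 and x2 ≥ 3, so x1 ≥ 3. From constraints 5 and 10: x1 ≤ x3 and x3 ≤ 2, so x1 ≤ 2. But 2 < 3, so no value of x1 works.

Unsatisfiable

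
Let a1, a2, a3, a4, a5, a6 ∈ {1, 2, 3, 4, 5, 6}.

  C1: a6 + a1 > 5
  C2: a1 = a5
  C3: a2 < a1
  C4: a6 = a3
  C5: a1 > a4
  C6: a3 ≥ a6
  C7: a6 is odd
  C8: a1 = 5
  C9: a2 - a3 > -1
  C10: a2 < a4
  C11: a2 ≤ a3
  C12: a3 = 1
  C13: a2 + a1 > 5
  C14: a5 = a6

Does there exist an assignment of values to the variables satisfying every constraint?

Unsatisfiable

Constraint 8 fixes a1 = 5 and constraint 12 fixes a3 = 1. Constraints 2, 4, and 14 give a1 = a5 = a6 = a3, so a1 = a3. But 5 ≠ 1 — contradiction.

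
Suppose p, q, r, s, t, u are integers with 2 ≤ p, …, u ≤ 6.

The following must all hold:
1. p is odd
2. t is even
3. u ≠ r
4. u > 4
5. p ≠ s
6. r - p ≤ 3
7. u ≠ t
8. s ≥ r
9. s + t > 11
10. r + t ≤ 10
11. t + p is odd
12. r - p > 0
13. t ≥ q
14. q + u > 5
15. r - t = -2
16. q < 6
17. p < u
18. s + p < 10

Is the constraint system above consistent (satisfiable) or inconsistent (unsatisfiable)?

Satisfiable

Take p = 3, q = 2, r = 4, s = 6, t = 6, u = 5. Then constraint 6: r - p = 1; constraint 9: s + t = 12, and every other listed constraint is also met.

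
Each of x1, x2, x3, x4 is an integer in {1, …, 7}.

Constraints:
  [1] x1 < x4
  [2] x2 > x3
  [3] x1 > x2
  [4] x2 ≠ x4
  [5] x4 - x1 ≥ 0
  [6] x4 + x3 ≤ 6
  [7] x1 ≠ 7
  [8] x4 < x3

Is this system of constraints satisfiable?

Unsatisfiable

Constraints 1, 2, 3, and 8 give x1 < x4, x4 < x3, x3 < x2, x2 < x1. Chaining: x1 < x4 < x3 < x2 < x1, which forces x1 < x1 — impossible.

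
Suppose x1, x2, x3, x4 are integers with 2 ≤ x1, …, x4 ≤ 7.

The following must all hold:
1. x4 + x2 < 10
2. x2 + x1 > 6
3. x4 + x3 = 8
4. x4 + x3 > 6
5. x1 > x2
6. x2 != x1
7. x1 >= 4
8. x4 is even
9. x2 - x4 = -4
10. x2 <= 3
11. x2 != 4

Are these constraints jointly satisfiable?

The assignment x1 = 7, x2 = 2, x3 = 2, x4 = 6 works:
  constraint 1 holds since x4 + x2 = 8.
  constraint 2 holds since x2 + x1 = 9.
  constraint 3 holds since x4 + x3 = 8.
The rest check out directly.

Satisfiable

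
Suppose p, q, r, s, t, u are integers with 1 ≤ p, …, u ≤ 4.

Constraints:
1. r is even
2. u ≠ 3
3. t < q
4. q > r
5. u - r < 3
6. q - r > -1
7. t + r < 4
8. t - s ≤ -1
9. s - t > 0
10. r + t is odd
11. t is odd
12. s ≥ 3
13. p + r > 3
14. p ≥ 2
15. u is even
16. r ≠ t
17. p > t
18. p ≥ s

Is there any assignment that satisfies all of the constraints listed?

Setting (p, q, r, s, t, u) = (4, 4, 2, 4, 1, 4) satisfies everything: constraint 5: u - r = 2; constraint 6: q - r = 2, and the others follow.

Satisfiable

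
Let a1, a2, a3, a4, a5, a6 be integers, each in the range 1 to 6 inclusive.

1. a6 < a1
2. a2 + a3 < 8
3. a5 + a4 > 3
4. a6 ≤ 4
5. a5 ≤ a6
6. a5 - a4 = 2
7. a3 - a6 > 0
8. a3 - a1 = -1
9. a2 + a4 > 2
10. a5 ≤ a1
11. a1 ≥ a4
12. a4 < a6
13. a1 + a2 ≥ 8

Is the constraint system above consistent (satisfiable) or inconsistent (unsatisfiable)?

Satisfiable

One satisfying assignment is a1 = 5, a2 = 3, a3 = 4, a4 = 1, a5 = 3, a6 = 3.
For the less obvious constraints — constraint 2: a2 + a3 = 7; constraint 3: a5 + a4 = 4 — and the others hold by inspection.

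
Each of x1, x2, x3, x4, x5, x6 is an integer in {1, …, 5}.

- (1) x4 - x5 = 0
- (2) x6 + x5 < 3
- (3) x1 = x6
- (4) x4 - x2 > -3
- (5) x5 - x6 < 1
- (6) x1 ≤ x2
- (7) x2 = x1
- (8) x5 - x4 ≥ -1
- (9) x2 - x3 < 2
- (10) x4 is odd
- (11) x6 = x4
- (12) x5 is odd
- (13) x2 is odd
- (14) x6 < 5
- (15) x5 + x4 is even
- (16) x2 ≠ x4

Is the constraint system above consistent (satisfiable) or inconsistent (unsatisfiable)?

Unsatisfiable

From constraints 3, 7, and 11, x2 = x1 = x6 = x4, so x2 = x4. But constraint 16 says x2 ≠ x4. Contradiction.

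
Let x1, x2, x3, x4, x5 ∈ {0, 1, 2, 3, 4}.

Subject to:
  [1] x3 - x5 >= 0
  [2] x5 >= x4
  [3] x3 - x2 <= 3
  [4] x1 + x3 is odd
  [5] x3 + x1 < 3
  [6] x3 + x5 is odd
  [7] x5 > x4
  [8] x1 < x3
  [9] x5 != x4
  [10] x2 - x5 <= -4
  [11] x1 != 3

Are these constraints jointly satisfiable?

Unsatisfiable

Constraints 1, 3, and 10 give x2 − x3 ≥ -3, x3 − x5 ≥ 0, x5 − x2 ≥ 4.
Adding all 3 inequalities: the left sides telescope to 0, and the right sides sum to (-3) + 0 + 4 = 1. So 0 ≥ 1, which is false.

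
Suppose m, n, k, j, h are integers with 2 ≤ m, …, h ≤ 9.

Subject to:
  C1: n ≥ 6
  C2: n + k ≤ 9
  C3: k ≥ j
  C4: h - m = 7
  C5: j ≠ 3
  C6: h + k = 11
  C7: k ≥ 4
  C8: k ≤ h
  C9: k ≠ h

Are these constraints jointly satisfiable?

Unsatisfiable

From constraint 1: n ≥ 6. From constraint 7: k ≥ 4. Hence n + k ≥ 10. But constraint 2 requires n + k ≤ 9, and 9 < 10. Contradiction.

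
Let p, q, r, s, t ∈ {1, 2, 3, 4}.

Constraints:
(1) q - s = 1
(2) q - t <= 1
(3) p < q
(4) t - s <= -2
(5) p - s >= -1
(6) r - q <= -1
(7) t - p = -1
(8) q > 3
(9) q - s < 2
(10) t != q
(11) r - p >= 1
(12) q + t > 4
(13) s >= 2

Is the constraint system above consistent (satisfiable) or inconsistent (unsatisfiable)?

Unsatisfiable

Constraints 2, 4, 5, 6, and 11 give r − p ≥ 1, p − s ≥ -1, s − t ≥ 2, t − q ≥ -1, q − r ≥ 1.
Adding all 5 inequalities: the left sides telescope to 0, and the right sides sum to 1 + (-1) + 2 + (-1) + 1 = 2. So 0 ≥ 2, which is false.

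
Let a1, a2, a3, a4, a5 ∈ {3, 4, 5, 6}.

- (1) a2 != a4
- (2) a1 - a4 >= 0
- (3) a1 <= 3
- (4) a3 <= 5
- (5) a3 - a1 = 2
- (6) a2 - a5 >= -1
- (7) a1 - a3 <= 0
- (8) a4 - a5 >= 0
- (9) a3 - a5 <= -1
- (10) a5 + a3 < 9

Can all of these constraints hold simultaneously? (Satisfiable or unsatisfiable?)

Unsatisfiable

Constraints 2, 7, 8, and 9 give a1 − a4 ≥ 0, a4 − a5 ≥ 0, a5 − a3 ≥ 1, a3 − a1 ≥ 0.
Adding all 4 inequalities: the left sides telescope to 0, and the right sides sum to 0 + 0 + 1 + 0 = 1. So 0 ≥ 1, which is false.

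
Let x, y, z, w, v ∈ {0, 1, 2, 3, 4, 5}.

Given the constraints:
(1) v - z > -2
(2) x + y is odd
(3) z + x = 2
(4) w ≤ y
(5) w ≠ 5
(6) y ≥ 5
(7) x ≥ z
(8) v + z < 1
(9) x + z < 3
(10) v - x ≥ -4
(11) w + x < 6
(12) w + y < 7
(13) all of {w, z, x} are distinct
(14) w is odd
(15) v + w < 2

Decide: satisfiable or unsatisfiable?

Try x = 2, y = 5, z = 0, w = 1, v = 0.
Check constraint 1: v - z = 0; constraint 3: z + x = 2. The remaining constraints are straightforward to verify.

Satisfiable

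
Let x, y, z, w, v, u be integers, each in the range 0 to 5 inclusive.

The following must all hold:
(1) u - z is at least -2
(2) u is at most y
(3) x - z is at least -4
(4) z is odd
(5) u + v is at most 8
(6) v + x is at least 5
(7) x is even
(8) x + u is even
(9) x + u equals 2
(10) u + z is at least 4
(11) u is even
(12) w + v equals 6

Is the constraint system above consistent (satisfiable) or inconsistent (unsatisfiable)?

Satisfiable

One satisfying assignment is x = 0, y = 3, z = 3, w = 1, v = 5, u = 2.
For the less obvious constraints — constraint 1: u - z = -1; constraint 3: x - z = -3; constraint 5: u + v = 7 — and the others hold by inspection.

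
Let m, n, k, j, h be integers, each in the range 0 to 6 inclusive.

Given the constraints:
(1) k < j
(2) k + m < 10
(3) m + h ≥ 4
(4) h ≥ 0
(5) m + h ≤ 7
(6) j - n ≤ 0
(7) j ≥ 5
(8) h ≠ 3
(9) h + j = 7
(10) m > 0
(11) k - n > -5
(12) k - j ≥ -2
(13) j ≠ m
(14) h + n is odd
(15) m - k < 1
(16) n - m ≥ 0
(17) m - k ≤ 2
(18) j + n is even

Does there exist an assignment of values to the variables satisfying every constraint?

Satisfiable

Setting (m, n, k, j, h) = (4, 6, 4, 6, 1) satisfies everything: constraint 2: k + m = 8; constraint 3: m + h = 5; constraint 5: m + h = 5, and the others follow.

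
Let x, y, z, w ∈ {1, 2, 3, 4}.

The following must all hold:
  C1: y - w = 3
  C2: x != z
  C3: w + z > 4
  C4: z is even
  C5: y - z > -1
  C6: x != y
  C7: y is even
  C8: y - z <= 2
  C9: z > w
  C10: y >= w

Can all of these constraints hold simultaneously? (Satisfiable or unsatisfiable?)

Try x = 1, y = 4, z = 4, w = 1.
Check constraint 1: y - w = 3; constraint 3: w + z = 5. The remaining constraints are straightforward to verify.

Satisfiable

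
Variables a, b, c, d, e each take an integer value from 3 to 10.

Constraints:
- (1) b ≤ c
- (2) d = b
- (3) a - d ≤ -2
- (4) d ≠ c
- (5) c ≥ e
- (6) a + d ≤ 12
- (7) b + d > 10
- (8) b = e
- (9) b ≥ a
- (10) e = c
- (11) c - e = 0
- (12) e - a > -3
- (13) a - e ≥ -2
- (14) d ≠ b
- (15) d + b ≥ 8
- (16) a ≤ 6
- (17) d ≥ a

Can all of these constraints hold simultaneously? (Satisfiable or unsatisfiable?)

Unsatisfiable

From constraints 2, 8, and 10, d = b = e = c, so d = c. But constraint 4 says d ≠ c. Contradiction.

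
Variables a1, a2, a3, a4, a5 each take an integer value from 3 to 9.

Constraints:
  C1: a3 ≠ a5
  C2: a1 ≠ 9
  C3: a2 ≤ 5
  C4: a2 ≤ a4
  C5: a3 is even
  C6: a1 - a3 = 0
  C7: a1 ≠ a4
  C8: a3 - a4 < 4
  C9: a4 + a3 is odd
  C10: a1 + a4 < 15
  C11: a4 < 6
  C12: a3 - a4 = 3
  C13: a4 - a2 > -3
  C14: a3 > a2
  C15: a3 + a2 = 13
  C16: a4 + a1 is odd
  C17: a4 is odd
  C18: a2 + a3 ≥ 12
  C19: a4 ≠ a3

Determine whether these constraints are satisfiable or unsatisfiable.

Setting (a1, a2, a3, a4, a5) = (8, 5, 8, 5, 3) satisfies everything: constraint 6: a1 - a3 = 0; constraint 8: a3 - a4 = 3; constraint 10: a1 + a4 = 13, and the others follow.

Satisfiable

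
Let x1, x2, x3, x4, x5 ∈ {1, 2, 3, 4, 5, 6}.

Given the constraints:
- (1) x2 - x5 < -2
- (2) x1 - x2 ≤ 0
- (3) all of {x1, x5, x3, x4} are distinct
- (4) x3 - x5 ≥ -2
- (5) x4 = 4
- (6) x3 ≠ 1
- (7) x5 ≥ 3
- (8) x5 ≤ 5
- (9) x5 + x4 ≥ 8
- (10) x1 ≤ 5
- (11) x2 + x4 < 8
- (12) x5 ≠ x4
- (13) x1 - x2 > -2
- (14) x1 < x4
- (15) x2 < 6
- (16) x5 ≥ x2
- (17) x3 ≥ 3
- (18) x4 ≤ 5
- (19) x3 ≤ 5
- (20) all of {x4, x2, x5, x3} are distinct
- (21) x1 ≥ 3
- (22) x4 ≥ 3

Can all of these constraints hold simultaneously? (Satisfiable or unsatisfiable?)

Unsatisfiable

Constraints 7, 8, 10, 17, 18, 19, 21, and 22 confine each of x1, x5, x3, x4 to the 3 values {3, …, 5}.
Constraint 3 requires all 4 of them to be distinct, but only 3 values are available — impossible by the pigeonhole principle.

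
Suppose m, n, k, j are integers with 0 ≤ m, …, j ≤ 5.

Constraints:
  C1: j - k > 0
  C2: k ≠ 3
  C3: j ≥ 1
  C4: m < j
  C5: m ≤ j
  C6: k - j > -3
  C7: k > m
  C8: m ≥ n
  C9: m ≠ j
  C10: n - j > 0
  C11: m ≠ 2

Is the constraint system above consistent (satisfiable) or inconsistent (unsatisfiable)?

Unsatisfiable

Constraints 4, 8, and 10 give j < n, n ≤ m, m < j. Chaining: j < n ≤ m < j, which forces j < j — impossible.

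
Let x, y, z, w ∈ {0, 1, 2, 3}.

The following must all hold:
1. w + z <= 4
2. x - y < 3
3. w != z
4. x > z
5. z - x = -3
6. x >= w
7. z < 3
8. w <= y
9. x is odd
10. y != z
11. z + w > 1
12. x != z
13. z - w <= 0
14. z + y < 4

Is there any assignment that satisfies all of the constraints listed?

Satisfiable

Take x = 3, y = 3, z = 0, w = 3. Then constraint 1: w + z = 3; constraint 2: x - y = 0, and every other listed constraint is also met.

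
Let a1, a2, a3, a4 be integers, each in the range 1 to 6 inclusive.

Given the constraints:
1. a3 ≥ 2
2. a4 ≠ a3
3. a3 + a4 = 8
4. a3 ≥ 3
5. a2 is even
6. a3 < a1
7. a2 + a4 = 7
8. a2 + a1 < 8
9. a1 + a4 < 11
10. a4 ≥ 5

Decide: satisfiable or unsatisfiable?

One satisfying assignment is a1 = 4, a2 = 2, a3 = 3, a4 = 5.
For the less obvious constraints — constraint 3: a3 + a4 = 8; constraint 7: a2 + a4 = 7 — and the others hold by inspection.

Satisfiable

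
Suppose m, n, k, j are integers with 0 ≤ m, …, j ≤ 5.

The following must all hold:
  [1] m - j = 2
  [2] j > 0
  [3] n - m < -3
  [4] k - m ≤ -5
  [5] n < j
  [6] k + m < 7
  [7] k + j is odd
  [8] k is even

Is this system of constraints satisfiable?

Satisfiable

Take m = 5, n = 1, k = 0, j = 3. Then constraint 1: m - j = 2; constraint 3: n - m = -4; constraint 4: k - m = -5, and every other listed constraint is also met.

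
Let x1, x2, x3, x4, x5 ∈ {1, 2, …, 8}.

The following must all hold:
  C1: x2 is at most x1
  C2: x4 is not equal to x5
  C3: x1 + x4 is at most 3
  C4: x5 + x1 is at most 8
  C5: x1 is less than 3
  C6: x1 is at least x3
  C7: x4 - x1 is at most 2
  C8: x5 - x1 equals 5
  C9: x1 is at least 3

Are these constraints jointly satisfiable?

From constraint 9: x1 ≥ 3. From constraint 5: x1 ≤ 2. But 2 < 3, so no value of x1 works.

Unsatisfiable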